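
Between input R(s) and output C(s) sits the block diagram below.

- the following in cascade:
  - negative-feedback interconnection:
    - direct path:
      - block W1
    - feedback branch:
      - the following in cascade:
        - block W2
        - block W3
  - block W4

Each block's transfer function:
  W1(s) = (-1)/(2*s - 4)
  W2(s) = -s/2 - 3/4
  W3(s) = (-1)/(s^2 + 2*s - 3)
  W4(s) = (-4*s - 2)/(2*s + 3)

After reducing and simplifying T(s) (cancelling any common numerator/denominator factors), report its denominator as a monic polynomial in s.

(1) cascade W2, W3 -> (2*s + 3)/(4*s^2 + 8*s - 12)
(2) collapse the loop (W1 forward, (W2*W3) return) -> (-4*s^2 - 8*s + 12)/(8*s^3 - 58*s + 45)
(3) reduce the series chain [W1/(1+W1*(W2*W3))], W4 -> (16*s^3 + 40*s^2 - 32*s - 24)/(16*s^4 + 24*s^3 - 116*s^2 - 84*s + 135)
That last expression is T(s), already simplified. Scaling its denominator by 1/16 (the reciprocal of the leading coefficient) yields the monic denominator.

Hence the answer: s^4 + 3*s^3/2 - 29*s^2/4 - 21*s/4 + 135/16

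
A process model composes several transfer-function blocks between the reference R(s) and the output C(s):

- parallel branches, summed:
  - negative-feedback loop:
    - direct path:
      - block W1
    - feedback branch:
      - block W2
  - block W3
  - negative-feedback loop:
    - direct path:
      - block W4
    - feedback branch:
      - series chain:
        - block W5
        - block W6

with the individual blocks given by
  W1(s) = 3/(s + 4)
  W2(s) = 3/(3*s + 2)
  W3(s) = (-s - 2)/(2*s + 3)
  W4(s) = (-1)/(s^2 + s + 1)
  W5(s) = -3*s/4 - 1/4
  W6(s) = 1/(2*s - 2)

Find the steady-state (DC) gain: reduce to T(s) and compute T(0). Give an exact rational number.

Answer: -520/357

Working:
Step 1 - feedback reduction of W1, W2 = (9*s + 6)/(3*s^2 + 14*s + 17)
Step 2 - cascade W5, W6 = (-3*s - 1)/(8*s - 8)
Step 3 - apply the feedback formula to W4, (W5*W6) = (8 - 8*s)/(8*s^3 + 3*s - 7)
Step 4 - combine [W1/(1+W1*W2)], W3, [W4/(1+W4*(W5*W6))] in parallel = (-24*s^6 - 16*s^5 - 105*s^4 - 361*s^3 - 316*s^2 + 194*s + 520)/(48*s^6 + 296*s^5 + 626*s^4 + 477*s^3 - 31*s^2 - 379*s - 357)
The step-4 result is T(s). Setting s = 0: T(0) = 520/(-357) = -520/357.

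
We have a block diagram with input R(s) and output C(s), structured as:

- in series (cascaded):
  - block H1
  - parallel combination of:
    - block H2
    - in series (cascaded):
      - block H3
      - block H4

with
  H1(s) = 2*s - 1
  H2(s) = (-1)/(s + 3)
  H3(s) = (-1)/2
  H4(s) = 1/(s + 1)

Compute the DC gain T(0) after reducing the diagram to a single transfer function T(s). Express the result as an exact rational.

The answer is 5/6.

Reasoning:
1. series reduction of H3, H4: (-1)/(2*s + 2)
2. reduce the parallel group H2, (H3*H4): (-3*s - 5)/(2*s^2 + 8*s + 6)
3. cascade H1, (H2+(H3*H4)): (-6*s^2 - 7*s + 5)/(2*s^2 + 8*s + 6)
That last expression is T(s); at s = 0 only the constant terms survive, so T(0) = 5/6.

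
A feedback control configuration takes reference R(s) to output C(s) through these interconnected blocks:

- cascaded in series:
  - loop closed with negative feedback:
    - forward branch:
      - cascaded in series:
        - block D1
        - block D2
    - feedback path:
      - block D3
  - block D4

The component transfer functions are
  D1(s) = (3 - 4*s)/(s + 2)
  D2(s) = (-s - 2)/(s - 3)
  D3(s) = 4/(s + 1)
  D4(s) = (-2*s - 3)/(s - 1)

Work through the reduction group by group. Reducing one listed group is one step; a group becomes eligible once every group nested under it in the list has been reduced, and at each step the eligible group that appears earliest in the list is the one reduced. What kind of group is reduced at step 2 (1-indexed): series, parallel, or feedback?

[1] reduce the series chain D1, D2
[2] close the feedback loop around (D1*D2), D3
[3] combine [(D1*D2)/(1+(D1*D2)*D3)], D4 in series
Step 2 collapses a feedback group.

Final answer: feedback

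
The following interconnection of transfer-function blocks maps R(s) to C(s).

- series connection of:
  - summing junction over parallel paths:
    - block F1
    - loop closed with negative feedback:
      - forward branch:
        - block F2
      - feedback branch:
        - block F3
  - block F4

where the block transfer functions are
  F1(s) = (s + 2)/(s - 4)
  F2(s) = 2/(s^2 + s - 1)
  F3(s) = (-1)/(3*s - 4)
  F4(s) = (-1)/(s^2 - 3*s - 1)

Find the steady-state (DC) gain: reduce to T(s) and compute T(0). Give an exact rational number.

First reduce the diagram to T(s).

[1] feedback reduction of F2, F3 = (6*s - 8)/(3*s^3 - s^2 - 7*s + 2)
[2] combine F1, [F2/(1+F2*F3)] in parallel = (3*s^4 + 5*s^3 - 3*s^2 - 44*s + 36)/(3*s^4 - 13*s^3 - 3*s^2 + 30*s - 8)
[3] reduce the series chain (F1+[F2/(1+F2*F3)]), F4 = (-3*s^4 - 5*s^3 + 3*s^2 + 44*s - 36)/(3*s^6 - 22*s^5 + 33*s^4 + 52*s^3 - 95*s^2 - 6*s + 8)
Step 3 gives the overall T(s). Then T(0) = -36/8 = -9/2.

Answer: -9/2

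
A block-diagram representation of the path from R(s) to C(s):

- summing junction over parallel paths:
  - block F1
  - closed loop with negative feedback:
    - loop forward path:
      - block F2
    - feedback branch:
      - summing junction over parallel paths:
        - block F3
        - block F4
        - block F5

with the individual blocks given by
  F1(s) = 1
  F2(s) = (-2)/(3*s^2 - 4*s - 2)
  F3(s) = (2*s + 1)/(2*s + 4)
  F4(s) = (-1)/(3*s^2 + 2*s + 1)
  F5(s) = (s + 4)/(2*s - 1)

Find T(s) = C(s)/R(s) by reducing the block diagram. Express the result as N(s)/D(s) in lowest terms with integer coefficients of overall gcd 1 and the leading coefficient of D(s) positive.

[1] reduce the parallel group F3, F4, F5 gives (18*s^4 + 48*s^3 + 71*s^2 + 36*s + 19)/(12*s^4 + 26*s^3 + 4*s^2 - 2*s - 4)
[2] collapse the loop (F2 forward, (F3+F4+F5) return) gives (-12*s^4 - 26*s^3 - 4*s^2 + 2*s + 4)/(18*s^6 + 15*s^5 - 76*s^4 - 85*s^3 - 77*s^2 - 26*s - 15)
[3] sum the parallel branches F1, [F2/(1+F2*(F3+F4+F5))], giving the overall T(s)

Answer: (18*s^6 + 15*s^5 - 88*s^4 - 111*s^3 - 81*s^2 - 24*s - 11)/(18*s^6 + 15*s^5 - 76*s^4 - 85*s^3 - 77*s^2 - 26*s - 15)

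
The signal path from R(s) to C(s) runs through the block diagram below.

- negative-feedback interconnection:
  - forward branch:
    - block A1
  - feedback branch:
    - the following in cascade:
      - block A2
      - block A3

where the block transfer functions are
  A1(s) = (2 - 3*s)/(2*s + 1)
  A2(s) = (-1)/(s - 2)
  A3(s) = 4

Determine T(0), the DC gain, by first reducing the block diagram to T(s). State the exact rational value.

Answer: 2/5

Working:
Step 1. series reduction of A2, A3 -> (-4)/(s - 2)
Step 2. close the feedback loop around A1, (A2*A3) -> (-3*s^2 + 8*s - 4)/(2*s^2 + 9*s - 10)
The step-2 result is T(s). Setting s = 0: T(0) = -4/(-10) = 2/5.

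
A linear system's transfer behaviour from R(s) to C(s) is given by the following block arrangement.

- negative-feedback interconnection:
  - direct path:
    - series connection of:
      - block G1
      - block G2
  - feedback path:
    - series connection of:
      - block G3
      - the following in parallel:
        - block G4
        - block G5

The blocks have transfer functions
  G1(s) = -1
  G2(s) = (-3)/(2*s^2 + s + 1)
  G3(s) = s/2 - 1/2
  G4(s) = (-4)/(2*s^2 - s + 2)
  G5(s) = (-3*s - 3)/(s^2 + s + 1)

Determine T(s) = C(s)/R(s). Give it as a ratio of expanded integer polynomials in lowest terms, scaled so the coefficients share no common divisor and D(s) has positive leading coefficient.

(1) cascade G1, G2; result 3/(2*s^2 + s + 1)
(2) reduce the parallel group G4, G5; result (-6*s^3 - 7*s^2 - 7*s - 10)/(2*s^4 + s^3 + 3*s^2 + s + 2)
(3) series reduction of G3, (G4+G5); result (-6*s^4 - s^3 - 3*s + 10)/(4*s^4 + 2*s^3 + 6*s^2 + 2*s + 4)
(4) reduce the feedback loop with forward (G1*G2) and return (G3*(G4+G5)), giving the overall T(s)

Therefore the answer is (12*s^4 + 6*s^3 + 18*s^2 + 6*s + 12)/(8*s^6 + 8*s^5 + 9*s^3 + 16*s^2 - 3*s + 34).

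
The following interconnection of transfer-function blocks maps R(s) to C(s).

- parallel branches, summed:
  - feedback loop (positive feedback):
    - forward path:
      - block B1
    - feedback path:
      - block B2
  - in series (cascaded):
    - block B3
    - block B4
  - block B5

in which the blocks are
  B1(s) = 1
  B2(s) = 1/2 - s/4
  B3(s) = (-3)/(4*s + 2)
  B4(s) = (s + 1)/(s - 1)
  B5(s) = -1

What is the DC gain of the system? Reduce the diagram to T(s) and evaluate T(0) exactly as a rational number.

First reduce the diagram to T(s).

(1) apply the feedback formula to B1, B2: 4/(s + 2)
(2) cascade B3, B4: (-3*s - 3)/(4*s^2 - 2*s - 2)
(3) reduce the parallel group [B1/(1-B1*B2)], (B3*B4), B5: (-4*s^3 + 7*s^2 - 11*s - 10)/(4*s^3 + 6*s^2 - 6*s - 4)
Step 3 gives the overall T(s). Then T(0) = -10/(-4) = 5/2.

Answer: 5/2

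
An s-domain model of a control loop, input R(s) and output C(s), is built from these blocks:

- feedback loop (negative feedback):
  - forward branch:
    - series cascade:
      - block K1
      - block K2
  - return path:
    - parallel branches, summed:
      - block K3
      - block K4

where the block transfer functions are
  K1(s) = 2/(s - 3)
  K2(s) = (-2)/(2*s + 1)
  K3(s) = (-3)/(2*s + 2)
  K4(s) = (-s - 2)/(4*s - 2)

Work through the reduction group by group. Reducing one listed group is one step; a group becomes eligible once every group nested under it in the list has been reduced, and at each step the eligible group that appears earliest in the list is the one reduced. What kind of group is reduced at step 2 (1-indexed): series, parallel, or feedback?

Answer: parallel

Working:
1. combine K1, K2 in series
2. reduce the parallel group K3, K4
3. apply the feedback formula to (K1*K2), (K3+K4)
Step 2 collapses a parallel group.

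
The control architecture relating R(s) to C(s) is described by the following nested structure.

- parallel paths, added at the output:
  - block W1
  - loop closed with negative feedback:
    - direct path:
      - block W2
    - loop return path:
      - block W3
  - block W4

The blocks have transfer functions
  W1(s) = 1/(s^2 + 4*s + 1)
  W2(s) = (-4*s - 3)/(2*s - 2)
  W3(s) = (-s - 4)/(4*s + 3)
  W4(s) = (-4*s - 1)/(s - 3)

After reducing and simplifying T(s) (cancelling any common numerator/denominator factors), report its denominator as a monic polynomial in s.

Step 1: collapse the loop (W2 forward, W3 return): (-4*s - 3)/(3*s + 2)
Step 2: add W1, [W2/(1+W2*W3)], W4 (parallel): (-16*s^4 - 66*s^3 - 14*s^2 + 19*s + 1)/(3*s^4 + 5*s^3 - 31*s^2 - 31*s - 6)
No further cancellation is possible in the step-2 result, so that is T(s). Its denominator becomes monic after dividing by the leading coefficient 3.

Therefore the answer is s^4 + 5*s^3/3 - 31*s^2/3 - 31*s/3 - 2.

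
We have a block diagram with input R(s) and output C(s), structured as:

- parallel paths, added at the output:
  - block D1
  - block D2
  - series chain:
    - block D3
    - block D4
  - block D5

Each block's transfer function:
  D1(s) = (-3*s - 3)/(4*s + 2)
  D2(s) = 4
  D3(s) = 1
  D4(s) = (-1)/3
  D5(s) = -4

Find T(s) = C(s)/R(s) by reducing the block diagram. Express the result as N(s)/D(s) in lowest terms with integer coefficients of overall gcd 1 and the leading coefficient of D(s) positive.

(1) combine D3, D4 in series gives (-1)/3
(2) parallel reduction of D1, D2, (D3*D4), D5 - this is the overall T(s), already in the required normalized form

Hence the answer: (-13*s - 11)/(12*s + 6)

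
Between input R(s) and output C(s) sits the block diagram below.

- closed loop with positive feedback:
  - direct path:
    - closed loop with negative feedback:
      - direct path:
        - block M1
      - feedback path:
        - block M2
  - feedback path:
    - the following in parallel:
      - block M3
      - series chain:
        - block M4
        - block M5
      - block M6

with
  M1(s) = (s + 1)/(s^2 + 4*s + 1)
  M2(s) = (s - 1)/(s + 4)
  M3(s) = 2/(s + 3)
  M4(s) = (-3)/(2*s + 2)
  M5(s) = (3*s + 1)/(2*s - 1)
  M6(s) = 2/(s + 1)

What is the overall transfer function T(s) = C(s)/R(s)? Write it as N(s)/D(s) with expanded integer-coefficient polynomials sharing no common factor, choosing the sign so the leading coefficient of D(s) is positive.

(1) reduce the feedback loop with forward M1 and return M2; result (s^2 + 5*s + 4)/(s^3 + 9*s^2 + 17*s + 3)
(2) reduce the series chain M4, M5; result (-9*s - 3)/(4*s^2 + 2*s - 2)
(3) add M3, (M4*M5), M6 (parallel); result (7*s^2 - 6*s - 25)/(4*s^3 + 14*s^2 + 4*s - 6)
(4) close the feedback loop around [M1/(1+M1*M2)], (M3+(M4*M5)+M6), giving the overall T(s)

Hence the answer: (4*s^4 + 30*s^3 + 60*s^2 + 10*s - 24)/(4*s^5 + 46*s^4 + 145*s^3 + 106*s^2 - 23*s + 82)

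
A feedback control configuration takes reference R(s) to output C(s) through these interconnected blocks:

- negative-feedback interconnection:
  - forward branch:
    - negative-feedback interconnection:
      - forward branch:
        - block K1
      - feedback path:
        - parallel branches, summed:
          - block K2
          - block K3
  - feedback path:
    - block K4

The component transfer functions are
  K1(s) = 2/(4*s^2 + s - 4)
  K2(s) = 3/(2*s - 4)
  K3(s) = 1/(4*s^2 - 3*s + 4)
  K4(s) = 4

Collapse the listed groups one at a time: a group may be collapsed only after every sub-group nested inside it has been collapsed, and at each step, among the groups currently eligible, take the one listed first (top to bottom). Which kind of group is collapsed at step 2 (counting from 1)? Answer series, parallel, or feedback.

Reducing step by step:

Step 1: reduce the parallel group K2, K3
Step 2: reduce the feedback loop with forward K1 and return (K2+K3)
Step 3: reduce the feedback loop with forward [K1/(1+K1*(K2+K3))] and return K4
Step 2 collapses a feedback group.

Answer: feedback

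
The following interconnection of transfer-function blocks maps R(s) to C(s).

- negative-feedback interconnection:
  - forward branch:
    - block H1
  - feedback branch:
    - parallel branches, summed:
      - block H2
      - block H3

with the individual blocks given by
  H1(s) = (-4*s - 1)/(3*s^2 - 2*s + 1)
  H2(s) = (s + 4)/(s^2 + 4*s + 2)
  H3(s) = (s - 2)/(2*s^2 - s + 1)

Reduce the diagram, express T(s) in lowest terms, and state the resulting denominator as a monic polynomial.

Reducing step by step:

[1] reduce the parallel group H2, H3 -> (3*s^3 + 9*s^2 - 9*s)/(2*s^4 + 7*s^3 + s^2 + 2*s + 2)
[2] apply the feedback formula to H1, (H2+H3) -> (-8*s^5 - 30*s^4 - 11*s^3 - 9*s^2 - 10*s - 2)/(6*s^6 + 17*s^5 - 21*s^4 - 28*s^3 + 30*s^2 + 7*s + 2)
No further cancellation is possible in the step-2 result, so that is T(s). Its denominator becomes monic after dividing by the leading coefficient 6.

Answer: s^6 + 17*s^5/6 - 7*s^4/2 - 14*s^3/3 + 5*s^2 + 7*s/6 + 1/3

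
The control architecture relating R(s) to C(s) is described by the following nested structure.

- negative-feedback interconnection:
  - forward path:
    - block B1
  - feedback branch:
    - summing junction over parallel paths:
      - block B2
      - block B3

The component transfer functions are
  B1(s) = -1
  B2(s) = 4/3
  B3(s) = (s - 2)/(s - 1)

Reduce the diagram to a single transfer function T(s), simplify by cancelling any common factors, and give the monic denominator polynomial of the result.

Step 1. sum the parallel branches B2, B3 -> (7*s - 10)/(3*s - 3)
Step 2. apply the feedback formula to B1, (B2+B3) -> (3*s - 3)/(4*s - 7)
No further cancellation is possible in the step-2 result, so that is T(s). Its denominator becomes monic after dividing by the leading coefficient 4.

Hence the answer: s - 7/4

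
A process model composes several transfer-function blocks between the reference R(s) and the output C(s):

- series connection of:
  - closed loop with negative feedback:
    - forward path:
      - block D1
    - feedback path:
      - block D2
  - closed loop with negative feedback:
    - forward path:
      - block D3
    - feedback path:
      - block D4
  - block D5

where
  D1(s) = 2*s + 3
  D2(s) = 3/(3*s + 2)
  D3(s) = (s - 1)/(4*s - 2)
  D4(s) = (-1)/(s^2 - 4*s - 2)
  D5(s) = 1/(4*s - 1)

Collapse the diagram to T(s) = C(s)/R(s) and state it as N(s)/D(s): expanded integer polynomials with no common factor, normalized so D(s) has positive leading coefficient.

(1) apply the feedback formula to D1, D2: (6*s^2 + 13*s + 6)/(9*s + 11)
(2) apply the feedback formula to D3, D4: (s^3 - 5*s^2 + 2*s + 2)/(4*s^3 - 18*s^2 - s + 5)
(3) multiply [D1/(1+D1*D2)], [D3/(1+D3*D4)], D5 (series) - this is the overall T(s), already in the required normalized form

Final answer: (6*s^5 - 17*s^4 - 47*s^3 + 8*s^2 + 38*s + 12)/(144*s^5 - 508*s^4 - 710*s^3 + 343*s^2 + 186*s - 55)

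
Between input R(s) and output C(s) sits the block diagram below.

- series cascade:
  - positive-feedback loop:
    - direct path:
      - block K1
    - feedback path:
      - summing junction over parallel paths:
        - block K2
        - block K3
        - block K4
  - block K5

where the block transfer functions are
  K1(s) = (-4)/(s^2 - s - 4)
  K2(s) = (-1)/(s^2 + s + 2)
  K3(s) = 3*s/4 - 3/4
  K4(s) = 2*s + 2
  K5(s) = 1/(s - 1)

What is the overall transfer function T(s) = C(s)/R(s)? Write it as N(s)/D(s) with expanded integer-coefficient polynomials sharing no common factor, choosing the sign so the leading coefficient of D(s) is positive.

[1] reduce the parallel group K2, K3, K4 -> (11*s^3 + 16*s^2 + 27*s + 6)/(4*s^2 + 4*s + 8)
[2] close the feedback loop around K1, (K2+K3+K4) -> (-4*s^2 - 4*s - 8)/(s^4 + 11*s^3 + 13*s^2 + 21*s - 2)
[3] combine [K1/(1-K1*(K2+K3+K4))], K5 in series, giving the overall T(s)

Final answer: (-4*s^2 - 4*s - 8)/(s^5 + 10*s^4 + 2*s^3 + 8*s^2 - 23*s + 2)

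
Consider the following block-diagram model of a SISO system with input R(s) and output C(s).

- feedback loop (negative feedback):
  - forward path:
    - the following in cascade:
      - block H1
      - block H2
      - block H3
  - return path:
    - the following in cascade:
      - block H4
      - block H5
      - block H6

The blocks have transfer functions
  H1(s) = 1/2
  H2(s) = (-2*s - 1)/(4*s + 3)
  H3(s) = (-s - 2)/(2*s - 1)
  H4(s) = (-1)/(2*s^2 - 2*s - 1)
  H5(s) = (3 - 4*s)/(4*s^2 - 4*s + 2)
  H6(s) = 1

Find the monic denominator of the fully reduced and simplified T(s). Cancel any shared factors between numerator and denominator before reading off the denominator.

Reducing step by step:

Step 1. series reduction of H1, H2, H3 -> (2*s^2 + 5*s + 2)/(16*s^2 + 4*s - 6)
Step 2. reduce the series chain H4, H5, H6 -> (4*s - 3)/(8*s^4 - 16*s^3 + 8*s^2 - 2)
Step 3. feedback reduction of (H1*H2*H3), (H4*H5*H6) -> (16*s^6 + 8*s^5 - 48*s^4 + 8*s^3 + 12*s^2 - 10*s - 4)/(128*s^6 - 224*s^5 + 16*s^4 + 136*s^3 - 66*s^2 - 15*s + 6)
T(s) is the step-3 result (common factors already cancelled). Leading coefficient of the denominator: 128. Divide through by 128 for the monic polynomial.

Answer: s^6 - 7*s^5/4 + s^4/8 + 17*s^3/16 - 33*s^2/64 - 15*s/128 + 3/64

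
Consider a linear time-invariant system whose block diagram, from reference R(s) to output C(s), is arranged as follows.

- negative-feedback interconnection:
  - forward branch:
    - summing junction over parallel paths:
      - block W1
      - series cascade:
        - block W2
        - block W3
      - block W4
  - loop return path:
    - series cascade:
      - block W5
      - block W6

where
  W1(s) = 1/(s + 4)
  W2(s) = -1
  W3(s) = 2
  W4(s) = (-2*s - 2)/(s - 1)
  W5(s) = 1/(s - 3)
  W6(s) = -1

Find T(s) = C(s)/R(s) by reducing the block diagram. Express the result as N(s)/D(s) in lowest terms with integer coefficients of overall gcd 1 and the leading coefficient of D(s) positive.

First reduce the diagram to T(s).

[1] multiply W2, W3 (series); result -2
[2] reduce the parallel group W1, (W2*W3), W4; result (-4*s^2 - 15*s - 1)/(s^2 + 3*s - 4)
[3] cascade W5, W6; result (-1)/(s - 3)
[4] feedback reduction of (W1+(W2*W3)+W4), (W5*W6) - this is the overall T(s), already in the required normalized form

Answer: (-4*s^3 - 3*s^2 + 44*s + 3)/(s^3 + 4*s^2 + 2*s + 13)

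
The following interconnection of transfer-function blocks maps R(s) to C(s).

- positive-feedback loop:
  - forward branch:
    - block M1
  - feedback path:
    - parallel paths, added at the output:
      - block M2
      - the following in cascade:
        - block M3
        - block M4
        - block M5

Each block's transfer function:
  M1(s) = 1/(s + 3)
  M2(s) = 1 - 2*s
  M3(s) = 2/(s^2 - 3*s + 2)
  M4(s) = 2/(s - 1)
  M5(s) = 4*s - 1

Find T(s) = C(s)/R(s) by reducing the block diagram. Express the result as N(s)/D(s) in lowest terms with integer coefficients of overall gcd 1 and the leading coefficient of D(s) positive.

The answer is (s^3 - 4*s^2 + 5*s - 2)/(3*s^4 - 10*s^3 + 7*s^2 - 12*s).

Reasoning:
Step 1: combine M3, M4, M5 in series gives (16*s - 4)/(s^3 - 4*s^2 + 5*s - 2)
Step 2: combine M2, (M3*M4*M5) in parallel gives (-2*s^4 + 9*s^3 - 14*s^2 + 25*s - 6)/(s^3 - 4*s^2 + 5*s - 2)
Step 3: close the feedback loop around M1, (M2+(M3*M4*M5)), which is the overall transfer function T(s) = C(s)/R(s) in lowest terms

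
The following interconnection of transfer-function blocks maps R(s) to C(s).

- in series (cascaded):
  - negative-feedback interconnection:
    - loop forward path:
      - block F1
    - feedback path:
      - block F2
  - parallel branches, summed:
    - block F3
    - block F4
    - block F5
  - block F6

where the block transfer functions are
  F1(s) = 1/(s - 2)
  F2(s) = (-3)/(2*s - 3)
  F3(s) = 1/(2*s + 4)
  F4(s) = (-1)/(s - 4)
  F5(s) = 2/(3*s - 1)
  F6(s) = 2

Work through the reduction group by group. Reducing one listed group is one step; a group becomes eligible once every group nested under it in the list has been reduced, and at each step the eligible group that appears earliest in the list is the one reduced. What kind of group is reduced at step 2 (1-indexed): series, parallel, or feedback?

The answer is parallel.

Reasoning:
[1] collapse the loop (F1 forward, F2 return)
[2] parallel reduction of F3, F4, F5
[3] series reduction of [F1/(1+F1*F2)], (F3+F4+F5), F6
The group at step 2 is a parallel group.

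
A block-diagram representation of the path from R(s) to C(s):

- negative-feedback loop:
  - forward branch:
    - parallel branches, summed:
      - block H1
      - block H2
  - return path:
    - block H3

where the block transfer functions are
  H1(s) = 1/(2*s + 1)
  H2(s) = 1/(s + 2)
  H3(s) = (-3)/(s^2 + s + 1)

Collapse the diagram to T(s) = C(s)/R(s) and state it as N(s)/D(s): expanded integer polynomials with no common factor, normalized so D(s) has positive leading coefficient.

Step 1: sum the parallel branches H1, H2; result (3*s + 3)/(2*s^2 + 5*s + 2)
Step 2: feedback reduction of (H1+H2), H3, which is the overall transfer function T(s) = C(s)/R(s) in lowest terms

Hence the answer: (3*s^3 + 6*s^2 + 6*s + 3)/(2*s^4 + 7*s^3 + 9*s^2 - 2*s - 7)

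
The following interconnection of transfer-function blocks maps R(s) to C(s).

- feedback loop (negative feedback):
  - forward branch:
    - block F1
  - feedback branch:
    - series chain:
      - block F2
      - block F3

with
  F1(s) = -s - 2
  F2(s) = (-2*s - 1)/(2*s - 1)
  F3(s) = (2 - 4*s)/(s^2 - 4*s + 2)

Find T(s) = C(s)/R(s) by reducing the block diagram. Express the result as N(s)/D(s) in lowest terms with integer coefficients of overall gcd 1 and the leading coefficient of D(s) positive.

The answer is (s^3 - 2*s^2 - 6*s + 4)/(3*s^2 + 14*s + 2).

Reasoning:
(1) reduce the series chain F2, F3 gives (4*s + 2)/(s^2 - 4*s + 2)
(2) reduce the feedback loop with forward F1 and return (F2*F3) - this is the overall T(s), already in the required normalized form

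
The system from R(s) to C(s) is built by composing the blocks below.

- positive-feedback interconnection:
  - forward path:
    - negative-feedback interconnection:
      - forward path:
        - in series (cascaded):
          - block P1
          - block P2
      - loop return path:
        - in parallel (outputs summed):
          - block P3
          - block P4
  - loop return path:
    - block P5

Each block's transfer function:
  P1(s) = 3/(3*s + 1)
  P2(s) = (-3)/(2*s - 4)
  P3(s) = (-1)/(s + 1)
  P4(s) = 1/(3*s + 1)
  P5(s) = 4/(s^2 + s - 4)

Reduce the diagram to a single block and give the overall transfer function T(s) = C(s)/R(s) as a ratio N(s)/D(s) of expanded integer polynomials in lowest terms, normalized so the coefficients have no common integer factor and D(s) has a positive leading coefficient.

The answer is (-27*s^4 - 63*s^3 + 63*s^2 + 135*s + 36)/(18*s^6 + 12*s^5 - 124*s^4 - 30*s^3 + 280*s^2 + 172*s + 52).

Reasoning:
1. multiply P1, P2 (series) -> (-9)/(6*s^2 - 10*s - 4)
2. sum the parallel branches P3, P4 -> (-2*s)/(3*s^2 + 4*s + 1)
3. close the feedback loop around (P1*P2), (P3+P4) -> (-27*s^2 - 36*s - 9)/(18*s^4 - 6*s^3 - 46*s^2 - 8*s - 4)
4. reduce the feedback loop with forward [(P1*P2)/(1+(P1*P2)*(P3+P4))] and return P5, which is the overall transfer function T(s) = C(s)/R(s) in lowest terms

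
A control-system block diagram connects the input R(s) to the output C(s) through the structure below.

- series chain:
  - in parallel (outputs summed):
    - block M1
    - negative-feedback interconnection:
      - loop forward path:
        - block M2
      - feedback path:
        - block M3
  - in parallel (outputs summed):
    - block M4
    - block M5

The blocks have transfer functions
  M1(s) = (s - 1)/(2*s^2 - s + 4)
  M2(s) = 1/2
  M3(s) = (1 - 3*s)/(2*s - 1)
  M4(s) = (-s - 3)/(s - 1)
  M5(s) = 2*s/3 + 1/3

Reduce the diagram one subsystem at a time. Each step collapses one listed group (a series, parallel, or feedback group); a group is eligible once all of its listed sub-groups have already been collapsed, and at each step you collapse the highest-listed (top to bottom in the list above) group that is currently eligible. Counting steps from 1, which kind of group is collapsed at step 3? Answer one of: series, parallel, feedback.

Step 1: reduce the feedback loop with forward M2 and return M3
Step 2: reduce the parallel group M1, [M2/(1+M2*M3)]
Step 3: add M4, M5 (parallel)
Step 4: combine (M1+[M2/(1+M2*M3)]), (M4+M5) in series
At step 3 the group reduced is parallel.

Answer: parallel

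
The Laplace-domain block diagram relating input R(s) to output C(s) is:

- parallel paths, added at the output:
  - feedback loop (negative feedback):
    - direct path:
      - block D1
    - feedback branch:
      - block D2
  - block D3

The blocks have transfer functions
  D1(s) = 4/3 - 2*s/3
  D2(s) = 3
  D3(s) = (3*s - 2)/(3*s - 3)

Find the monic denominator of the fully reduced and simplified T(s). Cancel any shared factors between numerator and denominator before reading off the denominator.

[1] apply the feedback formula to D1, D2 -> (2*s - 4)/(6*s - 15)
[2] reduce the parallel group [D1/(1+D1*D2)], D3 -> (8*s^2 - 25*s + 14)/(6*s^2 - 21*s + 15)
T(s) is the step-2 result (common factors already cancelled). Leading coefficient of the denominator: 6. Divide through by 6 for the monic polynomial.

Therefore the answer is s^2 - 7*s/2 + 5/2.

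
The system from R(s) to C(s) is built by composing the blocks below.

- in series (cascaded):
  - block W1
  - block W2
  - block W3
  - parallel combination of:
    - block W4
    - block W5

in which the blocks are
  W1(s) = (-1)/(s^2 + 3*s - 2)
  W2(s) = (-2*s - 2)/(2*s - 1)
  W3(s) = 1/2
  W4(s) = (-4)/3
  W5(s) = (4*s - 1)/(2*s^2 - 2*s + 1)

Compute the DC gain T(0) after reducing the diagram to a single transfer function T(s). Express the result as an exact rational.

Reducing step by step:

(1) sum the parallel branches W4, W5: (-8*s^2 + 20*s - 7)/(6*s^2 - 6*s + 3)
(2) multiply W1, W2, W3, (W4+W5) (series): (-8*s^3 + 12*s^2 + 13*s - 7)/(12*s^5 + 18*s^4 - 66*s^3 + 69*s^2 - 33*s + 6)
That last expression is T(s); at s = 0 only the constant terms survive, so T(0) = -7/6.

Answer: -7/6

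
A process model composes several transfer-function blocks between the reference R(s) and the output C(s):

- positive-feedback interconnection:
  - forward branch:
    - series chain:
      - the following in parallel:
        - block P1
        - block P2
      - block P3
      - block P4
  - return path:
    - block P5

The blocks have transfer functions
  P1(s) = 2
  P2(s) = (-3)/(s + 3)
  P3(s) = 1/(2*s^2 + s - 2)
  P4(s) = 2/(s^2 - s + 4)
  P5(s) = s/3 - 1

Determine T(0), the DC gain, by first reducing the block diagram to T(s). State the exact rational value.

Step 1. parallel reduction of P1, P2: (2*s + 3)/(s + 3)
Step 2. reduce the series chain (P1+P2), P3, P4: (4*s + 6)/(2*s^5 + 5*s^4 + 2*s^3 + 21*s^2 + 10*s - 24)
Step 3. reduce the feedback loop with forward ((P1+P2)*P3*P4) and return P5: (12*s + 18)/(6*s^5 + 15*s^4 + 6*s^3 + 59*s^2 + 36*s - 54)
Step 3 gives the overall T(s). Then T(0) = 18/(-54) = -1/3.

Therefore the answer is -1/3.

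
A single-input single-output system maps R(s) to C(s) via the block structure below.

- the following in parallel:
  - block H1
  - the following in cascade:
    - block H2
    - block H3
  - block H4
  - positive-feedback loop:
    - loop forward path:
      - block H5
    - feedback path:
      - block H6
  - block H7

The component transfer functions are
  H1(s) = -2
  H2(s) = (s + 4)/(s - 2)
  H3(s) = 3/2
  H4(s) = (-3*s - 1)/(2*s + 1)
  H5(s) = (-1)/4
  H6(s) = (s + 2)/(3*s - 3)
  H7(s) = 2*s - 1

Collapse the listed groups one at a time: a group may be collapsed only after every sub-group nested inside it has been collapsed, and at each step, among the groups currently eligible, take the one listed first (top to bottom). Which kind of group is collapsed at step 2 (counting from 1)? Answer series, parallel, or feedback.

(1) reduce the series chain H2, H3
(2) collapse the loop (H5 forward, H6 return)
(3) combine H1, (H2*H3), H4, [H5/(1-H5*H6)], H7 in parallel
At step 2 the group reduced is feedback.

Therefore the answer is feedback.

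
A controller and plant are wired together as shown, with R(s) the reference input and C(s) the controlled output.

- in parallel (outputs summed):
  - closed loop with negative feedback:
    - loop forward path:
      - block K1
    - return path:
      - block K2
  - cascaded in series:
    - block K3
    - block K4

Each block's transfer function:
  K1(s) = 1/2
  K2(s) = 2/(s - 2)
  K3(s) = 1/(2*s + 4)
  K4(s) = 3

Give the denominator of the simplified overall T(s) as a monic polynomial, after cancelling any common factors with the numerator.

1. collapse the loop (K1 forward, K2 return) = (s - 2)/(2*s - 2)
2. combine K3, K4 in series = 3/(2*s + 4)
3. parallel reduction of [K1/(1+K1*K2)], (K3*K4) = (s^2 + 3*s - 7)/(2*s^2 + 2*s - 4)
T(s) is the step-3 result (common factors already cancelled). Leading coefficient of the denominator: 2. Divide through by 2 for the monic polynomial.

Therefore the answer is s^2 + s - 2.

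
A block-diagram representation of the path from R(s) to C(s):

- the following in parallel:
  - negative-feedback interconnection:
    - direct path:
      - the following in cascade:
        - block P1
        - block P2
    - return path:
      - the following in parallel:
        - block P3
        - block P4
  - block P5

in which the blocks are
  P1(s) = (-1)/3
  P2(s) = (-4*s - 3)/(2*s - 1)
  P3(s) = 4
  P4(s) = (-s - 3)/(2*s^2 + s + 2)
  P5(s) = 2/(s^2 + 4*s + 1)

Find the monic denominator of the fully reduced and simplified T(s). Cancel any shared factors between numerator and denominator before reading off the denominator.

Reducing step by step:

Step 1: reduce the series chain P1, P2 = (4*s + 3)/(6*s - 3)
Step 2: parallel reduction of P3, P4 = (8*s^2 + 3*s + 5)/(2*s^2 + s + 2)
Step 3: apply the feedback formula to (P1*P2), (P3+P4) = (8*s^3 + 10*s^2 + 11*s + 6)/(44*s^3 + 36*s^2 + 38*s + 9)
Step 4: add [(P1*P2)/(1+(P1*P2)*(P3+P4))], P5 (parallel) = (8*s^5 + 42*s^4 + 147*s^3 + 132*s^2 + 111*s + 24)/(44*s^5 + 212*s^4 + 226*s^3 + 197*s^2 + 74*s + 9)
The result of step 4 is T(s) in lowest terms. Its denominator has leading coefficient 44; dividing the denominator through by 44 makes it monic.

Answer: s^5 + 53*s^4/11 + 113*s^3/22 + 197*s^2/44 + 37*s/22 + 9/44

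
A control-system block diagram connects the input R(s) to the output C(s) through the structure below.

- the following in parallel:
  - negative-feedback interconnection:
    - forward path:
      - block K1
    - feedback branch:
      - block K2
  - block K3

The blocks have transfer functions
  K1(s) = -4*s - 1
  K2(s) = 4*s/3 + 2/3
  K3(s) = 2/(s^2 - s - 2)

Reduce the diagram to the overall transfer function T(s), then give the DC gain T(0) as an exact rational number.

The answer is -4.

Reasoning:
1. collapse the loop (K1 forward, K2 return) = (12*s + 3)/(16*s^2 + 12*s - 1)
2. add [K1/(1+K1*K2)], K3 (parallel) = (12*s^3 + 23*s^2 - 3*s - 8)/(16*s^4 - 4*s^3 - 45*s^2 - 23*s + 2)
Step 2 gives the overall T(s). Then T(0) = -8/2 = -4.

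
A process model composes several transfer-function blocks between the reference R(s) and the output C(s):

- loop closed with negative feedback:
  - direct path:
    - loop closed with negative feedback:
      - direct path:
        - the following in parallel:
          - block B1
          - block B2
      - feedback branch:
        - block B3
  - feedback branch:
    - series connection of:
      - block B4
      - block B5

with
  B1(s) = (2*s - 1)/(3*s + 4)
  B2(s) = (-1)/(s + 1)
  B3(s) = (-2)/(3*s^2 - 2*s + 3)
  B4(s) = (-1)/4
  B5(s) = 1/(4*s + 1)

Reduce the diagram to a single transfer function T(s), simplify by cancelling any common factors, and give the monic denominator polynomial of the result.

(1) sum the parallel branches B1, B2, giving (2*s^2 - 2*s - 5)/(3*s^2 + 7*s + 4)
(2) collapse the loop ((B1+B2) forward, B3 return), giving (6*s^4 - 10*s^3 - 5*s^2 + 4*s - 15)/(9*s^4 + 15*s^3 + 3*s^2 + 17*s + 22)
(3) multiply B4, B5 (series), giving (-1)/(16*s + 4)
(4) apply the feedback formula to [(B1+B2)/(1+(B1+B2)*B3)], (B4*B5), giving (96*s^5 - 136*s^4 - 120*s^3 + 44*s^2 - 224*s - 60)/(144*s^5 + 270*s^4 + 118*s^3 + 289*s^2 + 416*s + 103)
Step 4 gives the fully reduced T(s), with no common factor left to cancel. The denominator's leading coefficient is 144, so divide each of its coefficients by 144 to get the monic form.

Final answer: s^5 + 15*s^4/8 + 59*s^3/72 + 289*s^2/144 + 26*s/9 + 103/144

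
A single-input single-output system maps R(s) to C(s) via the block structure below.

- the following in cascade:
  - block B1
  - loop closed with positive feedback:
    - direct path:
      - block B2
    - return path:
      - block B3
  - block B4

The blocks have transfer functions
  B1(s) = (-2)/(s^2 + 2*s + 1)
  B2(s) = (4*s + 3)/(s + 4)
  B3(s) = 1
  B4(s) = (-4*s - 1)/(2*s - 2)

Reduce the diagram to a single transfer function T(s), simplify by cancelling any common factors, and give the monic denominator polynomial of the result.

Answer: s^4 + 2*s^3/3 - 4*s^2/3 - 2*s/3 + 1/3

Working:
Step 1. feedback reduction of B2, B3, giving (-4*s - 3)/(3*s - 1)
Step 2. series reduction of B1, [B2/(1-B2*B3)], B4, giving (-16*s^2 - 16*s - 3)/(3*s^4 + 2*s^3 - 4*s^2 - 2*s + 1)
Step 2 gives the fully reduced T(s), with no common factor left to cancel. The denominator's leading coefficient is 3, so divide each of its coefficients by 3 to get the monic form.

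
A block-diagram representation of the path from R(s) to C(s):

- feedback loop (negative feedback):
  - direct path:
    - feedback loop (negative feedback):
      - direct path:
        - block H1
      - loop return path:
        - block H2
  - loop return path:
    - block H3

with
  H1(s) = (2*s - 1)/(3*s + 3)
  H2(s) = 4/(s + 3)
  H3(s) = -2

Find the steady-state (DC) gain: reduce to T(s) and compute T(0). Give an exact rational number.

Answer: -3/11

Working:
[1] collapse the loop (H1 forward, H2 return) gives (2*s^2 + 5*s - 3)/(3*s^2 + 20*s + 5)
[2] apply the feedback formula to [H1/(1+H1*H2)], H3 gives (-2*s^2 - 5*s + 3)/(s^2 - 10*s - 11)
The step-2 result is T(s). Setting s = 0: T(0) = 3/(-11) = -3/11.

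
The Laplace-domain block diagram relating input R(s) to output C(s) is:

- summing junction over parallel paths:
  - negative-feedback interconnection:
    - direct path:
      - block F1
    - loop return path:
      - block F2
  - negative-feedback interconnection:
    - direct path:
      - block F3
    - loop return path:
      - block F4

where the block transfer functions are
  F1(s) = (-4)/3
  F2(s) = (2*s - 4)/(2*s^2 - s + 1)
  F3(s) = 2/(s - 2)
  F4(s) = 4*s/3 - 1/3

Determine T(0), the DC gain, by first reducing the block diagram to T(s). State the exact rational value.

First reduce the diagram to T(s).

Step 1: apply the feedback formula to F1, F2 = (-8*s^2 + 4*s - 4)/(6*s^2 - 11*s + 19)
Step 2: collapse the loop (F3 forward, F4 return) = 6/(11*s - 8)
Step 3: parallel reduction of [F1/(1+F1*F2)], [F3/(1+F3*F4)] = (-88*s^3 + 144*s^2 - 142*s + 146)/(66*s^3 - 169*s^2 + 297*s - 152)
That last expression is T(s); at s = 0 only the constant terms survive, so T(0) = 146/(-152) = -73/76.

Answer: -73/76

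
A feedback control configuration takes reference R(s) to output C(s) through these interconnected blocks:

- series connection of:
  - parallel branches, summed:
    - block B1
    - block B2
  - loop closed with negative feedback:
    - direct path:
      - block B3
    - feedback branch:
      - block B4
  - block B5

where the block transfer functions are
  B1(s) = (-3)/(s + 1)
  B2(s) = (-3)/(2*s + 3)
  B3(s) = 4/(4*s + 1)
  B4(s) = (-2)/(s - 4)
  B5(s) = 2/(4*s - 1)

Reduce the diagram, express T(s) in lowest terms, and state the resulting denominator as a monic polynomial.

Step 1 - reduce the parallel group B1, B2 -> (-9*s - 12)/(2*s^2 + 5*s + 3)
Step 2 - reduce the feedback loop with forward B3 and return B4 -> (4*s - 16)/(4*s^2 - 15*s - 12)
Step 3 - series reduction of (B1+B2), [B3/(1+B3*B4)], B5 -> (-72*s^2 + 192*s + 384)/(32*s^5 - 48*s^4 - 338*s^3 - 333*s^2 - 39*s + 36)
Step 3 gives the fully reduced T(s), with no common factor left to cancel. The denominator's leading coefficient is 32, so divide each of its coefficients by 32 to get the monic form.

Final answer: s^5 - 3*s^4/2 - 169*s^3/16 - 333*s^2/32 - 39*s/32 + 9/8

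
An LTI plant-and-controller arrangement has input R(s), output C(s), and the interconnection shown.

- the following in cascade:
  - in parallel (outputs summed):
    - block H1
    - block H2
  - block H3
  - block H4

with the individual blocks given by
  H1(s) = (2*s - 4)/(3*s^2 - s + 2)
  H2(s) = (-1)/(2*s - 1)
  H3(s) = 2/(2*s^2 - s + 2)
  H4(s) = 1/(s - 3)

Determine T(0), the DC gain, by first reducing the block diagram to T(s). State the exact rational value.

The answer is 1/3.

Reasoning:
Step 1: combine H1, H2 in parallel, giving (s^2 - 9*s + 2)/(6*s^3 - 5*s^2 + 5*s - 2)
Step 2: multiply (H1+H2), H3, H4 (series), giving (2*s^2 - 18*s + 4)/(12*s^6 - 52*s^5 + 75*s^4 - 100*s^3 + 69*s^2 - 40*s + 12)
The step-2 result is T(s). Setting s = 0: T(0) = 4/12 = 1/3.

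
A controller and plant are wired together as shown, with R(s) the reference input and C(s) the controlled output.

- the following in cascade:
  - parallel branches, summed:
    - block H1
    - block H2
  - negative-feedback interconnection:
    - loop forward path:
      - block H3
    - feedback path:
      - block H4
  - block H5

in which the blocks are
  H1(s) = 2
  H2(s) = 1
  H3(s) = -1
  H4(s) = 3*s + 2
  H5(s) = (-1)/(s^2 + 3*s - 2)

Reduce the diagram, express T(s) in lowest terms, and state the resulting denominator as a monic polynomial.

Answer: s^3 + 10*s^2/3 - s - 2/3

Working:
[1] sum the parallel branches H1, H2, giving 3
[2] close the feedback loop around H3, H4, giving 1/(3*s + 1)
[3] combine (H1+H2), [H3/(1+H3*H4)], H5 in series, giving (-3)/(3*s^3 + 10*s^2 - 3*s - 2)
The result of step 3 is T(s) in lowest terms. Its denominator has leading coefficient 3; dividing the denominator through by 3 makes it monic.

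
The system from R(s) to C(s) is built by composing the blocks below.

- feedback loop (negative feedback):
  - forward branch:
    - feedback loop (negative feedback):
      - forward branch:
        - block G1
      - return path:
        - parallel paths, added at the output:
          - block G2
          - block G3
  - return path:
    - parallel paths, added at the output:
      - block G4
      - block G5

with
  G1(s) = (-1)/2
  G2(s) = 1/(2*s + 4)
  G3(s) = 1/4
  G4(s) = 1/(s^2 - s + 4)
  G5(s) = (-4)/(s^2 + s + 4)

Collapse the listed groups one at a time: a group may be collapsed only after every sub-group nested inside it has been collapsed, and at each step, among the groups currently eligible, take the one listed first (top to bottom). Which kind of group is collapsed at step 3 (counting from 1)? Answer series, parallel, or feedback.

Reducing step by step:

Step 1: reduce the parallel group G2, G3
Step 2: close the feedback loop around G1, (G2+G3)
Step 3: combine G4, G5 in parallel
Step 4: apply the feedback formula to [G1/(1+G1*(G2+G3))], (G4+G5)
So the answer for step 3 is parallel.

Answer: parallel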